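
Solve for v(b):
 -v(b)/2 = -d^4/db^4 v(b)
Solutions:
 v(b) = C1*exp(-2^(3/4)*b/2) + C2*exp(2^(3/4)*b/2) + C3*sin(2^(3/4)*b/2) + C4*cos(2^(3/4)*b/2)


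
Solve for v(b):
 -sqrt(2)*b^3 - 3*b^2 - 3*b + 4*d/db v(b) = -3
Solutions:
 v(b) = C1 + sqrt(2)*b^4/16 + b^3/4 + 3*b^2/8 - 3*b/4


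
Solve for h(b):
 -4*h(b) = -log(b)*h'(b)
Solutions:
 h(b) = C1*exp(4*li(b))


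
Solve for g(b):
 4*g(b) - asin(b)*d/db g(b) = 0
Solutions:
 g(b) = C1*exp(4*Integral(1/asin(b), b))


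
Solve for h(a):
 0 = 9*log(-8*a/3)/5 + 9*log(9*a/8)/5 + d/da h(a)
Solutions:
 h(a) = C1 - 18*a*log(a)/5 + 9*a*(-log(3) + 2 - I*pi)/5


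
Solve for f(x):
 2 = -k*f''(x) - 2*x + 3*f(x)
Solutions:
 f(x) = C1*exp(-sqrt(3)*x*sqrt(1/k)) + C2*exp(sqrt(3)*x*sqrt(1/k)) + 2*x/3 + 2/3


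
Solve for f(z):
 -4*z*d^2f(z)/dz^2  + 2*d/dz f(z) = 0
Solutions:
 f(z) = C1 + C2*z^(3/2)


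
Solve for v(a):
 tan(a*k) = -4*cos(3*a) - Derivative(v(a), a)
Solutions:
 v(a) = C1 - Piecewise((-log(cos(a*k))/k, Ne(k, 0)), (0, True)) - 4*sin(3*a)/3


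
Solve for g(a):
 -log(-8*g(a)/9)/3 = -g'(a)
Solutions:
 -3*Integral(1/(log(-_y) - 2*log(3) + 3*log(2)), (_y, g(a))) = C1 - a


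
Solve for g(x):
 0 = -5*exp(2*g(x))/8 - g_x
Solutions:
 g(x) = log(-sqrt(1/(C1 + 5*x))) + log(2)
 g(x) = log(1/(C1 + 5*x))/2 + log(2)


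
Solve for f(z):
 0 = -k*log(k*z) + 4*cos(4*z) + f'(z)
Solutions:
 f(z) = C1 + k*z*(log(k*z) - 1) - sin(4*z)


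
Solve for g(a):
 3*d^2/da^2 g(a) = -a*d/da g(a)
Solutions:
 g(a) = C1 + C2*erf(sqrt(6)*a/6)


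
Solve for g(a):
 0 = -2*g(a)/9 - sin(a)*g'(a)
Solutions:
 g(a) = C1*(cos(a) + 1)^(1/9)/(cos(a) - 1)^(1/9)


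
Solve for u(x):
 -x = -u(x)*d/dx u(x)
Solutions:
 u(x) = -sqrt(C1 + x^2)
 u(x) = sqrt(C1 + x^2)


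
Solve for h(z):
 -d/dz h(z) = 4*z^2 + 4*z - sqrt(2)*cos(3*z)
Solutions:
 h(z) = C1 - 4*z^3/3 - 2*z^2 + sqrt(2)*sin(3*z)/3


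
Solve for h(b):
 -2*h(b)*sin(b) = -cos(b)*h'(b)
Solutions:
 h(b) = C1/cos(b)^2


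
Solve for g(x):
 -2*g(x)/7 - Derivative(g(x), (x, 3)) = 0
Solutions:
 g(x) = C3*exp(-2^(1/3)*7^(2/3)*x/7) + (C1*sin(2^(1/3)*sqrt(3)*7^(2/3)*x/14) + C2*cos(2^(1/3)*sqrt(3)*7^(2/3)*x/14))*exp(2^(1/3)*7^(2/3)*x/14)


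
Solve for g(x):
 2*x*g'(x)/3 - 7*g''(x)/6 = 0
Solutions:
 g(x) = C1 + C2*erfi(sqrt(14)*x/7)


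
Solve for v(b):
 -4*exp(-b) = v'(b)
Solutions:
 v(b) = C1 + 4*exp(-b)


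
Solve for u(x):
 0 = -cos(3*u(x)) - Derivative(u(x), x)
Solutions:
 u(x) = -asin((C1 + exp(6*x))/(C1 - exp(6*x)))/3 + pi/3
 u(x) = asin((C1 + exp(6*x))/(C1 - exp(6*x)))/3


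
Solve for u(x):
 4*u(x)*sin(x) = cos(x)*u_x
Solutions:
 u(x) = C1/cos(x)^4


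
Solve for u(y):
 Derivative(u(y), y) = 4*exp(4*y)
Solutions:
 u(y) = C1 + exp(4*y)


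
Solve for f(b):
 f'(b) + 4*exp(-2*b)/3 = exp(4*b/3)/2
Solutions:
 f(b) = C1 + 3*exp(4*b/3)/8 + 2*exp(-2*b)/3


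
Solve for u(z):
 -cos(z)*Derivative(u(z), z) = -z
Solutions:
 u(z) = C1 + Integral(z/cos(z), z)


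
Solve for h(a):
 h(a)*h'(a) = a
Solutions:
 h(a) = -sqrt(C1 + a^2)
 h(a) = sqrt(C1 + a^2)


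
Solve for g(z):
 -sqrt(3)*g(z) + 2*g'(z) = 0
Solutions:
 g(z) = C1*exp(sqrt(3)*z/2)


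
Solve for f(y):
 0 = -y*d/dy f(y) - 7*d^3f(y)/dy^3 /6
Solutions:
 f(y) = C1 + Integral(C2*airyai(-6^(1/3)*7^(2/3)*y/7) + C3*airybi(-6^(1/3)*7^(2/3)*y/7), y)


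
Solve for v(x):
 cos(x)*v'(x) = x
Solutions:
 v(x) = C1 + Integral(x/cos(x), x)


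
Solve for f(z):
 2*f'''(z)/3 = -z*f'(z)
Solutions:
 f(z) = C1 + Integral(C2*airyai(-2^(2/3)*3^(1/3)*z/2) + C3*airybi(-2^(2/3)*3^(1/3)*z/2), z)


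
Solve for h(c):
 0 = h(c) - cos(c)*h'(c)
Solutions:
 h(c) = C1*sqrt(sin(c) + 1)/sqrt(sin(c) - 1)


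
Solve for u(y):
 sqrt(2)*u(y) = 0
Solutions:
 u(y) = 0


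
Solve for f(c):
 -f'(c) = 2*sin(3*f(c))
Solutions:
 f(c) = -acos((-C1 - exp(12*c))/(C1 - exp(12*c)))/3 + 2*pi/3
 f(c) = acos((-C1 - exp(12*c))/(C1 - exp(12*c)))/3


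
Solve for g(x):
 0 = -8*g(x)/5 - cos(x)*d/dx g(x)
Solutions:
 g(x) = C1*(sin(x) - 1)^(4/5)/(sin(x) + 1)^(4/5)


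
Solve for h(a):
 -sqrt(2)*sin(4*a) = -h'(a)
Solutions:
 h(a) = C1 - sqrt(2)*cos(4*a)/4


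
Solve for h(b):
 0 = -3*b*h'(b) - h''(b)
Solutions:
 h(b) = C1 + C2*erf(sqrt(6)*b/2)


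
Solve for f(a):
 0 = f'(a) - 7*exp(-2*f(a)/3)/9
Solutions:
 f(a) = 3*log(-sqrt(C1 + 7*a)) - 6*log(3) + 3*log(6)/2
 f(a) = 3*log(C1 + 7*a)/2 - 6*log(3) + 3*log(6)/2


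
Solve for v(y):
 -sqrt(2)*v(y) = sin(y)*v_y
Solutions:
 v(y) = C1*(cos(y) + 1)^(sqrt(2)/2)/(cos(y) - 1)^(sqrt(2)/2)


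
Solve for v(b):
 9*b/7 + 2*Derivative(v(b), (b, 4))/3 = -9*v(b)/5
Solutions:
 v(b) = -5*b/7 + (C1*sin(15^(3/4)*2^(1/4)*b/10) + C2*cos(15^(3/4)*2^(1/4)*b/10))*exp(-15^(3/4)*2^(1/4)*b/10) + (C3*sin(15^(3/4)*2^(1/4)*b/10) + C4*cos(15^(3/4)*2^(1/4)*b/10))*exp(15^(3/4)*2^(1/4)*b/10)


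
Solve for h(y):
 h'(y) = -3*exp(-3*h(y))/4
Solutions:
 h(y) = log(C1 - 9*y/4)/3
 h(y) = log((-1 - sqrt(3)*I)*(C1 - 9*y/4)^(1/3)/2)
 h(y) = log((-1 + sqrt(3)*I)*(C1 - 9*y/4)^(1/3)/2)


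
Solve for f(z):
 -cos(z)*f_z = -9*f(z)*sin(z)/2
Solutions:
 f(z) = C1/cos(z)^(9/2)


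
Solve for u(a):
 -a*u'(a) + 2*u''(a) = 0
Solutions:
 u(a) = C1 + C2*erfi(a/2)


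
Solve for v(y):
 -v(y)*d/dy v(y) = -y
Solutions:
 v(y) = -sqrt(C1 + y^2)
 v(y) = sqrt(C1 + y^2)


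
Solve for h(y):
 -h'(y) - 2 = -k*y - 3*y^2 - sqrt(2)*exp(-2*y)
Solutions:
 h(y) = C1 + k*y^2/2 + y^3 - 2*y - sqrt(2)*exp(-2*y)/2


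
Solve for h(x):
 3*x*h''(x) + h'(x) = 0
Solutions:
 h(x) = C1 + C2*x^(2/3)


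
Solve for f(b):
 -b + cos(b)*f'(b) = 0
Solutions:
 f(b) = C1 + Integral(b/cos(b), b)


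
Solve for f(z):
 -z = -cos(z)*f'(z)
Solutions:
 f(z) = C1 + Integral(z/cos(z), z)


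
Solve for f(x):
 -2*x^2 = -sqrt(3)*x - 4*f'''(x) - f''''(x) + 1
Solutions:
 f(x) = C1 + C2*x + C3*x^2 + C4*exp(-4*x) + x^5/120 + x^4*(-sqrt(3) - 1)/96 + x^3*(sqrt(3) + 5)/96


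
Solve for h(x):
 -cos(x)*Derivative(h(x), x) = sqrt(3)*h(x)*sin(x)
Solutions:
 h(x) = C1*cos(x)^(sqrt(3))


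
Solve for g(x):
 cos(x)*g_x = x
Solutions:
 g(x) = C1 + Integral(x/cos(x), x)


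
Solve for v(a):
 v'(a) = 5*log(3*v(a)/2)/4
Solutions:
 4*Integral(1/(-log(_y) - log(3) + log(2)), (_y, v(a)))/5 = C1 - a


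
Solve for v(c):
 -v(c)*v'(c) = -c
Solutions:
 v(c) = -sqrt(C1 + c^2)
 v(c) = sqrt(C1 + c^2)


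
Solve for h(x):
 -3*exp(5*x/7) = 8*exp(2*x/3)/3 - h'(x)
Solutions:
 h(x) = C1 + 21*exp(5*x/7)/5 + 4*exp(2*x/3)


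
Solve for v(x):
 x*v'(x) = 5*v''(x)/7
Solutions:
 v(x) = C1 + C2*erfi(sqrt(70)*x/10)


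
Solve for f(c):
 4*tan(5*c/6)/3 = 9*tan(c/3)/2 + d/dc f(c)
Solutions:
 f(c) = C1 + 27*log(cos(c/3))/2 - 8*log(cos(5*c/6))/5


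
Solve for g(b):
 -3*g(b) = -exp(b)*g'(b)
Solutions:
 g(b) = C1*exp(-3*exp(-b))


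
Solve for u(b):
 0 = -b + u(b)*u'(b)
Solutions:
 u(b) = -sqrt(C1 + b^2)
 u(b) = sqrt(C1 + b^2)


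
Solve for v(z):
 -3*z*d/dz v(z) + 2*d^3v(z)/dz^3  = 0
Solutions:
 v(z) = C1 + Integral(C2*airyai(2^(2/3)*3^(1/3)*z/2) + C3*airybi(2^(2/3)*3^(1/3)*z/2), z)


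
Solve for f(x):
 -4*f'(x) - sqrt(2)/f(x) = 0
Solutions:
 f(x) = -sqrt(C1 - 2*sqrt(2)*x)/2
 f(x) = sqrt(C1 - 2*sqrt(2)*x)/2


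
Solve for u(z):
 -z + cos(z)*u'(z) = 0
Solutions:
 u(z) = C1 + Integral(z/cos(z), z)


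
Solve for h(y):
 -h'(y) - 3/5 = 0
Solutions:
 h(y) = C1 - 3*y/5


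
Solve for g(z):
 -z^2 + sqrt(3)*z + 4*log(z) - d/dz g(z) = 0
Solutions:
 g(z) = C1 - z^3/3 + sqrt(3)*z^2/2 + 4*z*log(z) - 4*z


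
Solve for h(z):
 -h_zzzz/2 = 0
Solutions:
 h(z) = C1 + C2*z + C3*z^2 + C4*z^3


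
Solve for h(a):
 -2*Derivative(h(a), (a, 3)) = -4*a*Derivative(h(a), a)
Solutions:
 h(a) = C1 + Integral(C2*airyai(2^(1/3)*a) + C3*airybi(2^(1/3)*a), a)


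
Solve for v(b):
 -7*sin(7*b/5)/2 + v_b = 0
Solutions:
 v(b) = C1 - 5*cos(7*b/5)/2


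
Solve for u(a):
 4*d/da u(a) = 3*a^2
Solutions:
 u(a) = C1 + a^3/4


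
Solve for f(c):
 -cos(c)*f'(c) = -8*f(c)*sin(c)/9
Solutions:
 f(c) = C1/cos(c)^(8/9)


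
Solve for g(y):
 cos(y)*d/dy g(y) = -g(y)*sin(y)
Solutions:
 g(y) = C1*cos(y)


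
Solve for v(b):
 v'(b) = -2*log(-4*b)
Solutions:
 v(b) = C1 - 2*b*log(-b) + 2*b*(1 - 2*log(2))


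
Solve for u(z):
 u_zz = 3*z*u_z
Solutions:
 u(z) = C1 + C2*erfi(sqrt(6)*z/2)


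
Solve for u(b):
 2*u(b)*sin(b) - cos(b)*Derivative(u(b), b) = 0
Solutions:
 u(b) = C1/cos(b)^2


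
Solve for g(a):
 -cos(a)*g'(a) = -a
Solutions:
 g(a) = C1 + Integral(a/cos(a), a)


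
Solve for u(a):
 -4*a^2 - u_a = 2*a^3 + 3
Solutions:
 u(a) = C1 - a^4/2 - 4*a^3/3 - 3*a


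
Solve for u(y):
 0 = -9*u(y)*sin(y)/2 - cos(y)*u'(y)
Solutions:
 u(y) = C1*cos(y)^(9/2)


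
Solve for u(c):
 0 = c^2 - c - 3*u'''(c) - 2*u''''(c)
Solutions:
 u(c) = C1 + C2*c + C3*c^2 + C4*exp(-3*c/2) + c^5/180 - 7*c^4/216 + 7*c^3/81


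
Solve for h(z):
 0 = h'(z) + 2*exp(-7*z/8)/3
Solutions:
 h(z) = C1 + 16*exp(-7*z/8)/21


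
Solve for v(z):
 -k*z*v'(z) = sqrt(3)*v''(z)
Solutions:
 v(z) = Piecewise((-sqrt(2)*3^(1/4)*sqrt(pi)*C1*erf(sqrt(2)*3^(3/4)*sqrt(k)*z/6)/(2*sqrt(k)) - C2, (k > 0) | (k < 0)), (-C1*z - C2, True))


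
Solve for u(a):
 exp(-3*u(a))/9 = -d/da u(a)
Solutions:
 u(a) = log(C1 - a/3)/3
 u(a) = log((-1 - sqrt(3)*I)*(C1 - a/3)^(1/3)/2)
 u(a) = log((-1 + sqrt(3)*I)*(C1 - a/3)^(1/3)/2)


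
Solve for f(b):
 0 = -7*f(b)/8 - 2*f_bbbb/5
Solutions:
 f(b) = (C1*sin(sqrt(2)*35^(1/4)*b/4) + C2*cos(sqrt(2)*35^(1/4)*b/4))*exp(-sqrt(2)*35^(1/4)*b/4) + (C3*sin(sqrt(2)*35^(1/4)*b/4) + C4*cos(sqrt(2)*35^(1/4)*b/4))*exp(sqrt(2)*35^(1/4)*b/4)


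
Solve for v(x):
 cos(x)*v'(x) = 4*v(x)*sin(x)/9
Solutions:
 v(x) = C1/cos(x)^(4/9)


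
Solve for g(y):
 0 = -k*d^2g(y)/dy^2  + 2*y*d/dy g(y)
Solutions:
 g(y) = C1 + C2*erf(y*sqrt(-1/k))/sqrt(-1/k)


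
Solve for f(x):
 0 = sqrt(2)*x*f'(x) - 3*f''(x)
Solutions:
 f(x) = C1 + C2*erfi(2^(3/4)*sqrt(3)*x/6)


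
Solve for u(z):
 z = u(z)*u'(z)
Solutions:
 u(z) = -sqrt(C1 + z^2)
 u(z) = sqrt(C1 + z^2)


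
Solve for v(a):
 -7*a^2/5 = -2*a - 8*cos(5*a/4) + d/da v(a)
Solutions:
 v(a) = C1 - 7*a^3/15 + a^2 + 32*sin(5*a/4)/5


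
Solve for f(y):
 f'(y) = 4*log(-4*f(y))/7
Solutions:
 -7*Integral(1/(log(-_y) + 2*log(2)), (_y, f(y)))/4 = C1 - y


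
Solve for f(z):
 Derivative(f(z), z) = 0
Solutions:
 f(z) = C1


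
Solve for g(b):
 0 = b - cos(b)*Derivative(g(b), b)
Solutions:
 g(b) = C1 + Integral(b/cos(b), b)


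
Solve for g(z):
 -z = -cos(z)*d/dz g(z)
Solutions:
 g(z) = C1 + Integral(z/cos(z), z)


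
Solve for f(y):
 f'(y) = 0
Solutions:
 f(y) = C1


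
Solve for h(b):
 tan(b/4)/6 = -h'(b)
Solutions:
 h(b) = C1 + 2*log(cos(b/4))/3


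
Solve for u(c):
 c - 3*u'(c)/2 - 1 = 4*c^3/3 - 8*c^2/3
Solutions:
 u(c) = C1 - 2*c^4/9 + 16*c^3/27 + c^2/3 - 2*c/3


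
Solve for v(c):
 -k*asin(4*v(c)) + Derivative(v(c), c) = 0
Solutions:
 Integral(1/asin(4*_y), (_y, v(c))) = C1 + c*k


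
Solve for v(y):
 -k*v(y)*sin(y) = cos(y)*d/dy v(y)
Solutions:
 v(y) = C1*exp(k*log(cos(y)))


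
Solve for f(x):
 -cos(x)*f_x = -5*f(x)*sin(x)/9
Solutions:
 f(x) = C1/cos(x)^(5/9)


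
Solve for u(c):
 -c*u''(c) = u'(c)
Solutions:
 u(c) = C1 + C2*log(c)


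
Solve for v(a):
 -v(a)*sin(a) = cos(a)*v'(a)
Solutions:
 v(a) = C1*cos(a)


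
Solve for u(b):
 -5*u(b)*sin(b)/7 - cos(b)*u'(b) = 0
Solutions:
 u(b) = C1*cos(b)^(5/7)


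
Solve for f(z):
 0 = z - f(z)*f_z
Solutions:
 f(z) = -sqrt(C1 + z^2)
 f(z) = sqrt(C1 + z^2)


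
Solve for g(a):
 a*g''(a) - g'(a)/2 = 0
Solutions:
 g(a) = C1 + C2*a^(3/2)


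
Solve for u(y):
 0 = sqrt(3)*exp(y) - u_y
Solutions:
 u(y) = C1 + sqrt(3)*exp(y)


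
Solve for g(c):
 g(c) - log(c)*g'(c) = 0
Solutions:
 g(c) = C1*exp(li(c))


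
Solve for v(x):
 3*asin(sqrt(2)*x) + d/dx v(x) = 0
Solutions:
 v(x) = C1 - 3*x*asin(sqrt(2)*x) - 3*sqrt(2)*sqrt(1 - 2*x^2)/2


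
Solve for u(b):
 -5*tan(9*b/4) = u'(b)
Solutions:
 u(b) = C1 + 20*log(cos(9*b/4))/9


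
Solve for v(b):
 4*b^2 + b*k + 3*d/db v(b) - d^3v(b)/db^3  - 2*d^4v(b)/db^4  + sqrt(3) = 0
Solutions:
 v(b) = C1 + C4*exp(b) - 4*b^3/9 - b^2*k/6 - 8*b/9 - sqrt(3)*b/3 + (C2*sin(sqrt(15)*b/4) + C3*cos(sqrt(15)*b/4))*exp(-3*b/4)


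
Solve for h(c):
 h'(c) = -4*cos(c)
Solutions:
 h(c) = C1 - 4*sin(c)


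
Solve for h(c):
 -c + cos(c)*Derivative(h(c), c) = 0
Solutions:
 h(c) = C1 + Integral(c/cos(c), c)


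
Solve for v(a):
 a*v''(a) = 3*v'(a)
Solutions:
 v(a) = C1 + C2*a^4


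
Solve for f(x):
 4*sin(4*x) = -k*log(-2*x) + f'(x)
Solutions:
 f(x) = C1 + k*x*(log(-x) - 1) + k*x*log(2) - cos(4*x)


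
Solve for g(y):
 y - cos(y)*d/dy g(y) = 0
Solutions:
 g(y) = C1 + Integral(y/cos(y), y)


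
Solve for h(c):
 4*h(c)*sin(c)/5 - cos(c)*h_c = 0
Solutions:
 h(c) = C1/cos(c)^(4/5)


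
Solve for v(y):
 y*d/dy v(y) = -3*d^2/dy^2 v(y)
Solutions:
 v(y) = C1 + C2*erf(sqrt(6)*y/6)


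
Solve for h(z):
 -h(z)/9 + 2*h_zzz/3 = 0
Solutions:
 h(z) = C3*exp(6^(2/3)*z/6) + (C1*sin(2^(2/3)*3^(1/6)*z/4) + C2*cos(2^(2/3)*3^(1/6)*z/4))*exp(-6^(2/3)*z/12)


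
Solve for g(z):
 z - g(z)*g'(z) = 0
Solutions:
 g(z) = -sqrt(C1 + z^2)
 g(z) = sqrt(C1 + z^2)


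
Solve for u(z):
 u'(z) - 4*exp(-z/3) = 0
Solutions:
 u(z) = C1 - 12*exp(-z/3)


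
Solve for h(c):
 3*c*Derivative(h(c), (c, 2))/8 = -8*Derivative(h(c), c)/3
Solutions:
 h(c) = C1 + C2/c^(55/9)


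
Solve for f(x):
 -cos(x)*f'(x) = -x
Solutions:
 f(x) = C1 + Integral(x/cos(x), x)


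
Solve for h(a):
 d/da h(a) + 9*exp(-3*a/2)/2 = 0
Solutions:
 h(a) = C1 + 3*exp(-3*a/2)


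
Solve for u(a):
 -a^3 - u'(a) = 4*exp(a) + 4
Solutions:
 u(a) = C1 - a^4/4 - 4*a - 4*exp(a)


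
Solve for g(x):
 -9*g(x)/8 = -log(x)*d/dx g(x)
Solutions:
 g(x) = C1*exp(9*li(x)/8)


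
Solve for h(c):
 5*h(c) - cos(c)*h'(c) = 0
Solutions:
 h(c) = C1*sqrt(sin(c) + 1)*(sin(c)^2 + 2*sin(c) + 1)/(sqrt(sin(c) - 1)*(sin(c)^2 - 2*sin(c) + 1))


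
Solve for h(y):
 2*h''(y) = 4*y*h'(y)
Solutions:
 h(y) = C1 + C2*erfi(y)


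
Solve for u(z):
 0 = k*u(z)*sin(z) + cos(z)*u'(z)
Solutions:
 u(z) = C1*exp(k*log(cos(z)))


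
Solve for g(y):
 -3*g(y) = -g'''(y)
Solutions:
 g(y) = C3*exp(3^(1/3)*y) + (C1*sin(3^(5/6)*y/2) + C2*cos(3^(5/6)*y/2))*exp(-3^(1/3)*y/2)


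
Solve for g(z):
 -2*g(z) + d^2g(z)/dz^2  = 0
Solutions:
 g(z) = C1*exp(-sqrt(2)*z) + C2*exp(sqrt(2)*z)


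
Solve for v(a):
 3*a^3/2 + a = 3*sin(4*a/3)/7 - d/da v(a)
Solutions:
 v(a) = C1 - 3*a^4/8 - a^2/2 - 9*cos(4*a/3)/28


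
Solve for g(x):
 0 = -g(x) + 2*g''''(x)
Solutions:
 g(x) = C1*exp(-2^(3/4)*x/2) + C2*exp(2^(3/4)*x/2) + C3*sin(2^(3/4)*x/2) + C4*cos(2^(3/4)*x/2)


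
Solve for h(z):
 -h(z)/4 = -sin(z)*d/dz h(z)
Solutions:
 h(z) = C1*(cos(z) - 1)^(1/8)/(cos(z) + 1)^(1/8)


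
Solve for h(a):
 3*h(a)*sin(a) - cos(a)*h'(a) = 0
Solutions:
 h(a) = C1/cos(a)^3


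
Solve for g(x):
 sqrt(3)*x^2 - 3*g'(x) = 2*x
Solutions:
 g(x) = C1 + sqrt(3)*x^3/9 - x^2/3


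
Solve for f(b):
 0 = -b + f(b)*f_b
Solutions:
 f(b) = -sqrt(C1 + b^2)
 f(b) = sqrt(C1 + b^2)


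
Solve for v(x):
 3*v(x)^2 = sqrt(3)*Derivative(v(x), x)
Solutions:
 v(x) = -1/(C1 + sqrt(3)*x)


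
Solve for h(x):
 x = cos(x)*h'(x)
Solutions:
 h(x) = C1 + Integral(x/cos(x), x)


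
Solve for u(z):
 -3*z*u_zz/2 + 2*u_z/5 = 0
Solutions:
 u(z) = C1 + C2*z^(19/15)


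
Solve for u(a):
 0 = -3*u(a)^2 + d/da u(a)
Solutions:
 u(a) = -1/(C1 + 3*a)


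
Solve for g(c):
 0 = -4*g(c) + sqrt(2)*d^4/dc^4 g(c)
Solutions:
 g(c) = C1*exp(-2^(3/8)*c) + C2*exp(2^(3/8)*c) + C3*sin(2^(3/8)*c) + C4*cos(2^(3/8)*c)


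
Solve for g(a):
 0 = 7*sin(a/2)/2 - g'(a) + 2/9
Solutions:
 g(a) = C1 + 2*a/9 - 7*cos(a/2)


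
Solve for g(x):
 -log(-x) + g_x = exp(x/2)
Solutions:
 g(x) = C1 + x*log(-x) - x + 2*exp(x/2)


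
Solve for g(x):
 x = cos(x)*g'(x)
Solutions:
 g(x) = C1 + Integral(x/cos(x), x)


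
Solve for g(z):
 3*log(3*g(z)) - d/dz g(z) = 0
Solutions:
 -Integral(1/(log(_y) + log(3)), (_y, g(z)))/3 = C1 - z


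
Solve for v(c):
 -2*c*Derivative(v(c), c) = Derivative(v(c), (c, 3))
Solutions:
 v(c) = C1 + Integral(C2*airyai(-2^(1/3)*c) + C3*airybi(-2^(1/3)*c), c)


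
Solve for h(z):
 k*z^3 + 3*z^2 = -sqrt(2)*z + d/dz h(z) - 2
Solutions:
 h(z) = C1 + k*z^4/4 + z^3 + sqrt(2)*z^2/2 + 2*z


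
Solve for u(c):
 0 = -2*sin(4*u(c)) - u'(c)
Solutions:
 u(c) = -acos((-C1 - exp(16*c))/(C1 - exp(16*c)))/4 + pi/2
 u(c) = acos((-C1 - exp(16*c))/(C1 - exp(16*c)))/4


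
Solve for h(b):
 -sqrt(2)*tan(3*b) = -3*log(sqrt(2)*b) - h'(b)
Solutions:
 h(b) = C1 - 3*b*log(b) - 3*b*log(2)/2 + 3*b - sqrt(2)*log(cos(3*b))/3


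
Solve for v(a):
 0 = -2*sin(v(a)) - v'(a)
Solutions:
 v(a) = -acos((-C1 - exp(4*a))/(C1 - exp(4*a))) + 2*pi
 v(a) = acos((-C1 - exp(4*a))/(C1 - exp(4*a)))


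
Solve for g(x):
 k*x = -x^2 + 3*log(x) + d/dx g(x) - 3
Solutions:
 g(x) = C1 + k*x^2/2 + x^3/3 - 3*x*log(x) + 6*x


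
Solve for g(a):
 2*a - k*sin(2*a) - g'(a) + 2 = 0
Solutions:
 g(a) = C1 + a^2 + 2*a + k*cos(2*a)/2


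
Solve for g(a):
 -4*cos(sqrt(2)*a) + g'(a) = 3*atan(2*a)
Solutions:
 g(a) = C1 + 3*a*atan(2*a) - 3*log(4*a^2 + 1)/4 + 2*sqrt(2)*sin(sqrt(2)*a)


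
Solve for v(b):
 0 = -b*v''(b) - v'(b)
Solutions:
 v(b) = C1 + C2*log(b)


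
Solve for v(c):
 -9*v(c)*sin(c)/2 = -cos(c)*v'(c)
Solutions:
 v(c) = C1/cos(c)^(9/2)


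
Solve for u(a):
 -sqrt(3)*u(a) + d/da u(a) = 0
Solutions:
 u(a) = C1*exp(sqrt(3)*a)


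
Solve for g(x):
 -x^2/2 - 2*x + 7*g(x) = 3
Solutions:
 g(x) = x^2/14 + 2*x/7 + 3/7


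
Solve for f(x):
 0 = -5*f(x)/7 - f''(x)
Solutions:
 f(x) = C1*sin(sqrt(35)*x/7) + C2*cos(sqrt(35)*x/7)


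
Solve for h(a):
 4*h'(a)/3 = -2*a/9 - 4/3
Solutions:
 h(a) = C1 - a^2/12 - a


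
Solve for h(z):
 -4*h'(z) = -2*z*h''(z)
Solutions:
 h(z) = C1 + C2*z^3


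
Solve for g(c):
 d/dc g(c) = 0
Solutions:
 g(c) = C1


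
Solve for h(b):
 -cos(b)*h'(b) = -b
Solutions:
 h(b) = C1 + Integral(b/cos(b), b)


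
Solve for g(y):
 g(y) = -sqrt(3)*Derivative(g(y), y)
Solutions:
 g(y) = C1*exp(-sqrt(3)*y/3)


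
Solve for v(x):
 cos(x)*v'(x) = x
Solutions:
 v(x) = C1 + Integral(x/cos(x), x)


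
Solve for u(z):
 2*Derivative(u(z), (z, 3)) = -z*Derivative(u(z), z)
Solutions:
 u(z) = C1 + Integral(C2*airyai(-2^(2/3)*z/2) + C3*airybi(-2^(2/3)*z/2), z)


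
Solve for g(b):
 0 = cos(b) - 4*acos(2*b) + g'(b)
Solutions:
 g(b) = C1 + 4*b*acos(2*b) - 2*sqrt(1 - 4*b^2) - sin(b)


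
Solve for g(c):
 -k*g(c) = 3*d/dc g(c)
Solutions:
 g(c) = C1*exp(-c*k/3)


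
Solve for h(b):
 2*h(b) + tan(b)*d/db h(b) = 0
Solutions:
 h(b) = C1/sin(b)^2


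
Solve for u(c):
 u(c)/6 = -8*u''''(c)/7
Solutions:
 u(c) = (C1*sin(sqrt(2)*3^(3/4)*7^(1/4)*c/12) + C2*cos(sqrt(2)*3^(3/4)*7^(1/4)*c/12))*exp(-sqrt(2)*3^(3/4)*7^(1/4)*c/12) + (C3*sin(sqrt(2)*3^(3/4)*7^(1/4)*c/12) + C4*cos(sqrt(2)*3^(3/4)*7^(1/4)*c/12))*exp(sqrt(2)*3^(3/4)*7^(1/4)*c/12)


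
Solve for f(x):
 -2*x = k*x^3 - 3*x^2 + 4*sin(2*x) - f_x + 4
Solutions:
 f(x) = C1 + k*x^4/4 - x^3 + x^2 + 4*x - 2*cos(2*x)


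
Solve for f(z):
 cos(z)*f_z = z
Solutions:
 f(z) = C1 + Integral(z/cos(z), z)


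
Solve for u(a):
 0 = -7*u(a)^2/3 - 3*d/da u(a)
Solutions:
 u(a) = 9/(C1 + 7*a)


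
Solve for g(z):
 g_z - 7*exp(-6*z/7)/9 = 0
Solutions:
 g(z) = C1 - 49*exp(-6*z/7)/54


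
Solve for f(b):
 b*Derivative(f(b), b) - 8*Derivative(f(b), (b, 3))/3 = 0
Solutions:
 f(b) = C1 + Integral(C2*airyai(3^(1/3)*b/2) + C3*airybi(3^(1/3)*b/2), b)


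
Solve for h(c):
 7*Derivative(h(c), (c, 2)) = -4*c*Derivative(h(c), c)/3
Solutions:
 h(c) = C1 + C2*erf(sqrt(42)*c/21)


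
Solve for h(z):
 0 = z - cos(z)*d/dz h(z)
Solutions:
 h(z) = C1 + Integral(z/cos(z), z)


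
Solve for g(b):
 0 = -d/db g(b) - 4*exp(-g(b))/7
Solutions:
 g(b) = log(C1 - 4*b/7)


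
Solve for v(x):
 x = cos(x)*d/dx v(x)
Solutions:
 v(x) = C1 + Integral(x/cos(x), x)


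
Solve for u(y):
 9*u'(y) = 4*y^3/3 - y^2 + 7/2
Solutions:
 u(y) = C1 + y^4/27 - y^3/27 + 7*y/18


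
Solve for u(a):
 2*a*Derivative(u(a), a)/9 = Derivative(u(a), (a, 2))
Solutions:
 u(a) = C1 + C2*erfi(a/3)


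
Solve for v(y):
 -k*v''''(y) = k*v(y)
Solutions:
 v(y) = (C1*sin(sqrt(2)*y/2) + C2*cos(sqrt(2)*y/2))*exp(-sqrt(2)*y/2) + (C3*sin(sqrt(2)*y/2) + C4*cos(sqrt(2)*y/2))*exp(sqrt(2)*y/2)


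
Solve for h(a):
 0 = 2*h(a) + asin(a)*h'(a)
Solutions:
 h(a) = C1*exp(-2*Integral(1/asin(a), a))


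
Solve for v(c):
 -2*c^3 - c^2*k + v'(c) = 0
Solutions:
 v(c) = C1 + c^4/2 + c^3*k/3


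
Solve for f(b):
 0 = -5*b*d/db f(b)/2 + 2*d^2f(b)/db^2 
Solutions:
 f(b) = C1 + C2*erfi(sqrt(10)*b/4)


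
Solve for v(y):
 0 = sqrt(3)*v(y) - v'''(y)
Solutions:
 v(y) = C3*exp(3^(1/6)*y) + (C1*sin(3^(2/3)*y/2) + C2*cos(3^(2/3)*y/2))*exp(-3^(1/6)*y/2)


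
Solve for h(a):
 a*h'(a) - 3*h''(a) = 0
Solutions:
 h(a) = C1 + C2*erfi(sqrt(6)*a/6)


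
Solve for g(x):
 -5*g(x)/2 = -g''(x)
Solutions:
 g(x) = C1*exp(-sqrt(10)*x/2) + C2*exp(sqrt(10)*x/2)


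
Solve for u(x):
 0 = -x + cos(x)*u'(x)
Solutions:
 u(x) = C1 + Integral(x/cos(x), x)


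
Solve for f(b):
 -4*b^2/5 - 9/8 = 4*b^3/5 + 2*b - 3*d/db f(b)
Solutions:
 f(b) = C1 + b^4/15 + 4*b^3/45 + b^2/3 + 3*b/8


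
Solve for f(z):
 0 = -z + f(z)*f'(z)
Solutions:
 f(z) = -sqrt(C1 + z^2)
 f(z) = sqrt(C1 + z^2)


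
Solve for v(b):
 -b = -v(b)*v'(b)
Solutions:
 v(b) = -sqrt(C1 + b^2)
 v(b) = sqrt(C1 + b^2)


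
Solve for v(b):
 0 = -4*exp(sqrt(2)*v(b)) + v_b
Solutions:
 v(b) = sqrt(2)*(2*log(-1/(C1 + 4*b)) - log(2))/4


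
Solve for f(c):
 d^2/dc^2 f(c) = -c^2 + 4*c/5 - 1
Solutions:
 f(c) = C1 + C2*c - c^4/12 + 2*c^3/15 - c^2/2


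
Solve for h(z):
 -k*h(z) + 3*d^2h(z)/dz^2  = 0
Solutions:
 h(z) = C1*exp(-sqrt(3)*sqrt(k)*z/3) + C2*exp(sqrt(3)*sqrt(k)*z/3)


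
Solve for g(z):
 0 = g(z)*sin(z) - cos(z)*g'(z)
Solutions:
 g(z) = C1/cos(z)


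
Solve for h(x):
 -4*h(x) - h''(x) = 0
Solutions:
 h(x) = C1*sin(2*x) + C2*cos(2*x)


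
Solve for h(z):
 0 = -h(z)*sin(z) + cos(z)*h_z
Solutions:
 h(z) = C1/cos(z)


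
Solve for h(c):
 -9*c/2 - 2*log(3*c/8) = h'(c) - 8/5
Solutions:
 h(c) = C1 - 9*c^2/4 - 2*c*log(c) - 2*c*log(3) + 18*c/5 + 6*c*log(2)


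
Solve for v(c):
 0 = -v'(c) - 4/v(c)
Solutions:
 v(c) = -sqrt(C1 - 8*c)
 v(c) = sqrt(C1 - 8*c)


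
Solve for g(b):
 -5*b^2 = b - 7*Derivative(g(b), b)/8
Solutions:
 g(b) = C1 + 40*b^3/21 + 4*b^2/7


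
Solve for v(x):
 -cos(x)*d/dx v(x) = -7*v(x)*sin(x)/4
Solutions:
 v(x) = C1/cos(x)^(7/4)


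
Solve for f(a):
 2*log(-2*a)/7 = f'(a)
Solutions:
 f(a) = C1 + 2*a*log(-a)/7 + 2*a*(-1 + log(2))/7


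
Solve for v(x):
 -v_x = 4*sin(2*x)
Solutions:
 v(x) = C1 + 2*cos(2*x)


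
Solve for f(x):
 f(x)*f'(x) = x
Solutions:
 f(x) = -sqrt(C1 + x^2)
 f(x) = sqrt(C1 + x^2)


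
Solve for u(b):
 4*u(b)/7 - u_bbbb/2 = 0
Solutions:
 u(b) = C1*exp(-14^(3/4)*b/7) + C2*exp(14^(3/4)*b/7) + C3*sin(14^(3/4)*b/7) + C4*cos(14^(3/4)*b/7)


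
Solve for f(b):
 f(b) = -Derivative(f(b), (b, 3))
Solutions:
 f(b) = C3*exp(-b) + (C1*sin(sqrt(3)*b/2) + C2*cos(sqrt(3)*b/2))*exp(b/2)


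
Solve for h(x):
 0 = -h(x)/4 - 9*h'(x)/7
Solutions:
 h(x) = C1*exp(-7*x/36)


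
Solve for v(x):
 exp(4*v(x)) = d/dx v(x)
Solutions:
 v(x) = log(-(-1/(C1 + 4*x))^(1/4))
 v(x) = log(-1/(C1 + 4*x))/4
 v(x) = log(-I*(-1/(C1 + 4*x))^(1/4))
 v(x) = log(I*(-1/(C1 + 4*x))^(1/4))


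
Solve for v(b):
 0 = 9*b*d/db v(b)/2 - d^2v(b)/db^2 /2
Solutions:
 v(b) = C1 + C2*erfi(3*sqrt(2)*b/2)


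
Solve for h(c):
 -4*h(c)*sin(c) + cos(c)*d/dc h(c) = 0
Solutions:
 h(c) = C1/cos(c)^4


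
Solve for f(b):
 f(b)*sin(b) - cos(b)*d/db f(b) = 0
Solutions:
 f(b) = C1/cos(b)


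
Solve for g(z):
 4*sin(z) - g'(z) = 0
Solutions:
 g(z) = C1 - 4*cos(z)


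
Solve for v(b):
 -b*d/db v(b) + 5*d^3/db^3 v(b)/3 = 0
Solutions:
 v(b) = C1 + Integral(C2*airyai(3^(1/3)*5^(2/3)*b/5) + C3*airybi(3^(1/3)*5^(2/3)*b/5), b)


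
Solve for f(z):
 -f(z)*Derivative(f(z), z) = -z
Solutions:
 f(z) = -sqrt(C1 + z^2)
 f(z) = sqrt(C1 + z^2)


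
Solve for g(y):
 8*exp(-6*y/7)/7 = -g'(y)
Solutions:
 g(y) = C1 + 4*exp(-6*y/7)/3


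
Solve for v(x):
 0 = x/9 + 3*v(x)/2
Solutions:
 v(x) = -2*x/27


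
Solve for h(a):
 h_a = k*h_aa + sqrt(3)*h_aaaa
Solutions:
 h(a) = C1 + C2*exp(a*(-2*6^(1/3)*k/(sqrt(4*sqrt(3)*k^3 + 81) + 9)^(1/3) + 2^(2/3)*3^(1/6)*(sqrt(4*sqrt(3)*k^3 + 81) + 9)^(1/3))/6) + C3*exp(a*(-16*sqrt(3)*k/((-2^(2/3)*3^(1/6) + 6^(2/3)*I)*(sqrt(4*sqrt(3)*k^3 + 81) + 9)^(1/3)) - 2^(2/3)*3^(1/6)*(sqrt(4*sqrt(3)*k^3 + 81) + 9)^(1/3) + 6^(2/3)*I*(sqrt(4*sqrt(3)*k^3 + 81) + 9)^(1/3))/12) + C4*exp(a*(16*sqrt(3)*k/((2^(2/3)*3^(1/6) + 6^(2/3)*I)*(sqrt(4*sqrt(3)*k^3 + 81) + 9)^(1/3)) - 2^(2/3)*3^(1/6)*(sqrt(4*sqrt(3)*k^3 + 81) + 9)^(1/3) - 6^(2/3)*I*(sqrt(4*sqrt(3)*k^3 + 81) + 9)^(1/3))/12)


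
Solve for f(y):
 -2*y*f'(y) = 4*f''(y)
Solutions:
 f(y) = C1 + C2*erf(y/2)


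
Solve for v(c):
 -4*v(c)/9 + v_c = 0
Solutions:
 v(c) = C1*exp(4*c/9)


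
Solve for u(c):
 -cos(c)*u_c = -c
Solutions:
 u(c) = C1 + Integral(c/cos(c), c)


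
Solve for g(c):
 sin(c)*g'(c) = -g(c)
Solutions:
 g(c) = C1*sqrt(cos(c) + 1)/sqrt(cos(c) - 1)


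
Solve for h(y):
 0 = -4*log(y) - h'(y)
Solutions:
 h(y) = C1 - 4*y*log(y) + 4*y


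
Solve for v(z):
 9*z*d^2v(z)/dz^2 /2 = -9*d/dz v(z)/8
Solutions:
 v(z) = C1 + C2*z^(3/4)


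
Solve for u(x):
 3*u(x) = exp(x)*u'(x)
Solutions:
 u(x) = C1*exp(-3*exp(-x))


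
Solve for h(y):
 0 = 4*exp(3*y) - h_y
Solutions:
 h(y) = C1 + 4*exp(3*y)/3


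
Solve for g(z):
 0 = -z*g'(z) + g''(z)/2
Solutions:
 g(z) = C1 + C2*erfi(z)


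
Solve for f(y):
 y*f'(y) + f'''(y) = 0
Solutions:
 f(y) = C1 + Integral(C2*airyai(-y) + C3*airybi(-y), y)


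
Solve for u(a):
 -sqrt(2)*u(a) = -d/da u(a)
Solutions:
 u(a) = C1*exp(sqrt(2)*a)


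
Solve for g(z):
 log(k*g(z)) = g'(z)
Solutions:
 li(k*g(z))/k = C1 + z


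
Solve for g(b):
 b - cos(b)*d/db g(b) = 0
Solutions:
 g(b) = C1 + Integral(b/cos(b), b)


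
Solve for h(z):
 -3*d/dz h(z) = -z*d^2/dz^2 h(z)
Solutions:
 h(z) = C1 + C2*z^4


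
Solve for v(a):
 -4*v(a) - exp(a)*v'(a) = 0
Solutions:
 v(a) = C1*exp(4*exp(-a))


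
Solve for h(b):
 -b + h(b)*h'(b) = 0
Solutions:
 h(b) = -sqrt(C1 + b^2)
 h(b) = sqrt(C1 + b^2)


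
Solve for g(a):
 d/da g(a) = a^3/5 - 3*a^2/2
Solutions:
 g(a) = C1 + a^4/20 - a^3/2


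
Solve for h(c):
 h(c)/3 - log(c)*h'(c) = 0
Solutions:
 h(c) = C1*exp(li(c)/3)


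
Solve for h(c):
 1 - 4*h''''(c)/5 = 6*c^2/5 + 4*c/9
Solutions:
 h(c) = C1 + C2*c + C3*c^2 + C4*c^3 - c^6/240 - c^5/216 + 5*c^4/96


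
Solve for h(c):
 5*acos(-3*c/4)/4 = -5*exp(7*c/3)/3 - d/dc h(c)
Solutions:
 h(c) = C1 - 5*c*acos(-3*c/4)/4 - 5*sqrt(16 - 9*c^2)/12 - 5*exp(7*c/3)/7


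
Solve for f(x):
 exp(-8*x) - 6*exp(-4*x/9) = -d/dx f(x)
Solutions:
 f(x) = C1 + exp(-8*x)/8 - 27*exp(-4*x/9)/2


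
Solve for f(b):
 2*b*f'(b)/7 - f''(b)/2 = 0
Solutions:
 f(b) = C1 + C2*erfi(sqrt(14)*b/7)


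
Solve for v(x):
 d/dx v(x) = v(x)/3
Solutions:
 v(x) = C1*exp(x/3)


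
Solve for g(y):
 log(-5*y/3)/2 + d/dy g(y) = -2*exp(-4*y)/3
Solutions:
 g(y) = C1 - y*log(-y)/2 + y*(-log(5) + 1 + log(3))/2 + exp(-4*y)/6


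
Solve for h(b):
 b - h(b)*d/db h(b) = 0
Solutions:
 h(b) = -sqrt(C1 + b^2)
 h(b) = sqrt(C1 + b^2)


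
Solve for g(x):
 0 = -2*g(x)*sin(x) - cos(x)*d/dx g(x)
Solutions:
 g(x) = C1*cos(x)^2


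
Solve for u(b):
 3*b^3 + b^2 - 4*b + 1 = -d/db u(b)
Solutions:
 u(b) = C1 - 3*b^4/4 - b^3/3 + 2*b^2 - b


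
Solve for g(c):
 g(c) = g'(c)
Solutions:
 g(c) = C1*exp(c)


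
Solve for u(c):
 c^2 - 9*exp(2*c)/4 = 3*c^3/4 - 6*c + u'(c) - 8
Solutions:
 u(c) = C1 - 3*c^4/16 + c^3/3 + 3*c^2 + 8*c - 9*exp(2*c)/8


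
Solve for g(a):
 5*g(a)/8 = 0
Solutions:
 g(a) = 0


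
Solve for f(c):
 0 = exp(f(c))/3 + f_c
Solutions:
 f(c) = log(1/(C1 + c)) + log(3)


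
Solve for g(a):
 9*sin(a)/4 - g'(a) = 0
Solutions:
 g(a) = C1 - 9*cos(a)/4


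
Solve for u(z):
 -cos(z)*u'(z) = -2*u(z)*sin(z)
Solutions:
 u(z) = C1/cos(z)^2


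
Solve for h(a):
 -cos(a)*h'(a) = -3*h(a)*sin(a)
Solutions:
 h(a) = C1/cos(a)^3


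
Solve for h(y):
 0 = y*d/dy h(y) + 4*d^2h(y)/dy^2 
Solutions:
 h(y) = C1 + C2*erf(sqrt(2)*y/4)


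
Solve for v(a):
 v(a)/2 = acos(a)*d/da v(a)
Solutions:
 v(a) = C1*exp(Integral(1/acos(a), a)/2)


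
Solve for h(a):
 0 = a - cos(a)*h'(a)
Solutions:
 h(a) = C1 + Integral(a/cos(a), a)


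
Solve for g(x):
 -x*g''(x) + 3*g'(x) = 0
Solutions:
 g(x) = C1 + C2*x^4


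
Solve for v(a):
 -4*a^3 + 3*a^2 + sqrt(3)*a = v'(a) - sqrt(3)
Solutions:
 v(a) = C1 - a^4 + a^3 + sqrt(3)*a^2/2 + sqrt(3)*a


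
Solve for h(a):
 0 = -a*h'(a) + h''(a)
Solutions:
 h(a) = C1 + C2*erfi(sqrt(2)*a/2)


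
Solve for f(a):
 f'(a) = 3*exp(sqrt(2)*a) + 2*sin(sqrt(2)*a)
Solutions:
 f(a) = C1 + 3*sqrt(2)*exp(sqrt(2)*a)/2 - sqrt(2)*cos(sqrt(2)*a)


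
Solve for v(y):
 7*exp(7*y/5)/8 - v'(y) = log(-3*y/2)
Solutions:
 v(y) = C1 - y*log(-y) + y*(-log(3) + log(2) + 1) + 5*exp(7*y/5)/8


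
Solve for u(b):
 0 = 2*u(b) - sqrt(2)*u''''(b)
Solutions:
 u(b) = C1*exp(-2^(1/8)*b) + C2*exp(2^(1/8)*b) + C3*sin(2^(1/8)*b) + C4*cos(2^(1/8)*b)


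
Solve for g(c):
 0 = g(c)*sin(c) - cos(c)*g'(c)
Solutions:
 g(c) = C1/cos(c)


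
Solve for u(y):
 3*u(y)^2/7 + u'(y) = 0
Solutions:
 u(y) = 7/(C1 + 3*y)


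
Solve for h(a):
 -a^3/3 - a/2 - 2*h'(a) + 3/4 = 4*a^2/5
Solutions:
 h(a) = C1 - a^4/24 - 2*a^3/15 - a^2/8 + 3*a/8


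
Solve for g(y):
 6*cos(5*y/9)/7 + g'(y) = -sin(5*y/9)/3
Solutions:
 g(y) = C1 - 54*sin(5*y/9)/35 + 3*cos(5*y/9)/5


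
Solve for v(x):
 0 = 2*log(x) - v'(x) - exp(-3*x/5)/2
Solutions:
 v(x) = C1 + 2*x*log(x) - 2*x + 5*exp(-3*x/5)/6


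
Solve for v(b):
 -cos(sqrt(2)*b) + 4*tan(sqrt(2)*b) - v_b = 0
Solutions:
 v(b) = C1 - 2*sqrt(2)*log(cos(sqrt(2)*b)) - sqrt(2)*sin(sqrt(2)*b)/2


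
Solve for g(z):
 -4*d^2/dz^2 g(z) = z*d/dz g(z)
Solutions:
 g(z) = C1 + C2*erf(sqrt(2)*z/4)


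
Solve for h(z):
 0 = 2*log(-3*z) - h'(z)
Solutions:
 h(z) = C1 + 2*z*log(-z) + 2*z*(-1 + log(3))


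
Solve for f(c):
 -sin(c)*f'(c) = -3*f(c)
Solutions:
 f(c) = C1*(cos(c) - 1)^(3/2)/(cos(c) + 1)^(3/2)


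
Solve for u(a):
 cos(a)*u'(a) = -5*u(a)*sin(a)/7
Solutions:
 u(a) = C1*cos(a)^(5/7)


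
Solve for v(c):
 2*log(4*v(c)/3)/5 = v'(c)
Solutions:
 -5*Integral(1/(log(_y) - log(3) + 2*log(2)), (_y, v(c)))/2 = C1 - c


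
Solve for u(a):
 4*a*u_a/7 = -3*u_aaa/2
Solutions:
 u(a) = C1 + Integral(C2*airyai(-2*21^(2/3)*a/21) + C3*airybi(-2*21^(2/3)*a/21), a)


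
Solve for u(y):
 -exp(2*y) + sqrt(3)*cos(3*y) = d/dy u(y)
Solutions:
 u(y) = C1 - exp(2*y)/2 + sqrt(3)*sin(3*y)/3


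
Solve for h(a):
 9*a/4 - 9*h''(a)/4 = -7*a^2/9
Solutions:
 h(a) = C1 + C2*a + 7*a^4/243 + a^3/6


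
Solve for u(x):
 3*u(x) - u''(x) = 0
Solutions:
 u(x) = C1*exp(-sqrt(3)*x) + C2*exp(sqrt(3)*x)


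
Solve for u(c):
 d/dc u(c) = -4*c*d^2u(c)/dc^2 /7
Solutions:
 u(c) = C1 + C2/c^(3/4)


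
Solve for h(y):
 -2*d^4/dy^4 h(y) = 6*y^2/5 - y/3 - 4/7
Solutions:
 h(y) = C1 + C2*y + C3*y^2 + C4*y^3 - y^6/600 + y^5/720 + y^4/84


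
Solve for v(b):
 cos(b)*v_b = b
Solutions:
 v(b) = C1 + Integral(b/cos(b), b)


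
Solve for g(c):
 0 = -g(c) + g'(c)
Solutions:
 g(c) = C1*exp(c)


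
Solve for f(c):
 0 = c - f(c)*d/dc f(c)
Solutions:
 f(c) = -sqrt(C1 + c^2)
 f(c) = sqrt(C1 + c^2)


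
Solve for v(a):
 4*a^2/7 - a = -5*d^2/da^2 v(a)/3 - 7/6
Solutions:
 v(a) = C1 + C2*a - a^4/35 + a^3/10 - 7*a^2/20


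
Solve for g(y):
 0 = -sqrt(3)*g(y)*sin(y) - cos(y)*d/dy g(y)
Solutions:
 g(y) = C1*cos(y)^(sqrt(3))


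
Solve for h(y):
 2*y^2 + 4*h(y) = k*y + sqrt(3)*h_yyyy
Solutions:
 h(y) = C1*exp(-sqrt(2)*3^(7/8)*y/3) + C2*exp(sqrt(2)*3^(7/8)*y/3) + C3*sin(sqrt(2)*3^(7/8)*y/3) + C4*cos(sqrt(2)*3^(7/8)*y/3) + k*y/4 - y^2/2


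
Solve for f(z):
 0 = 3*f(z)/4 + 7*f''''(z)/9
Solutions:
 f(z) = (C1*sin(21^(3/4)*z/14) + C2*cos(21^(3/4)*z/14))*exp(-21^(3/4)*z/14) + (C3*sin(21^(3/4)*z/14) + C4*cos(21^(3/4)*z/14))*exp(21^(3/4)*z/14)


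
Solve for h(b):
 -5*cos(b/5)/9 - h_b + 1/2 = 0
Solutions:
 h(b) = C1 + b/2 - 25*sin(b/5)/9


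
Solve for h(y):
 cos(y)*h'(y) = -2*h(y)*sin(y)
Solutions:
 h(y) = C1*cos(y)^2


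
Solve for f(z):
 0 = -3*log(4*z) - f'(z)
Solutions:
 f(z) = C1 - 3*z*log(z) - z*log(64) + 3*z


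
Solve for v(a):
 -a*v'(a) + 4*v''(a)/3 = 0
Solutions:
 v(a) = C1 + C2*erfi(sqrt(6)*a/4)


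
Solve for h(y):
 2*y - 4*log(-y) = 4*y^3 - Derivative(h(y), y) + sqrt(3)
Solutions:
 h(y) = C1 + y^4 - y^2 + 4*y*log(-y) + y*(-4 + sqrt(3))


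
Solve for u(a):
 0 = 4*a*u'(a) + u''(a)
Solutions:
 u(a) = C1 + C2*erf(sqrt(2)*a)


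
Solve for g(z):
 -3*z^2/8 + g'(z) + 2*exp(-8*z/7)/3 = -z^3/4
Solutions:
 g(z) = C1 - z^4/16 + z^3/8 + 7*exp(-8*z/7)/12


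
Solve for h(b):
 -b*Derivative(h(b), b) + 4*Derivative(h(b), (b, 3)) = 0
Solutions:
 h(b) = C1 + Integral(C2*airyai(2^(1/3)*b/2) + C3*airybi(2^(1/3)*b/2), b)


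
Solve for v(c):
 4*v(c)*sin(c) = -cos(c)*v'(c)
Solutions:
 v(c) = C1*cos(c)^4


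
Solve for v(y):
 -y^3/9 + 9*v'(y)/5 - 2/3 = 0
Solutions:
 v(y) = C1 + 5*y^4/324 + 10*y/27


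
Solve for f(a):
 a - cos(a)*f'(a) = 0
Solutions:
 f(a) = C1 + Integral(a/cos(a), a)


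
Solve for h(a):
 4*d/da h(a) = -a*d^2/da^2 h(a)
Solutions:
 h(a) = C1 + C2/a^3


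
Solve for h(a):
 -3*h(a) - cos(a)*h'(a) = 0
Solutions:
 h(a) = C1*(sin(a) - 1)^(3/2)/(sin(a) + 1)^(3/2)


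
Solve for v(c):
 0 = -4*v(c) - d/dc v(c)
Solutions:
 v(c) = C1*exp(-4*c)


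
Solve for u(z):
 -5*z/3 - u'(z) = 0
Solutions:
 u(z) = C1 - 5*z^2/6


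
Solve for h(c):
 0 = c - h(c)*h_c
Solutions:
 h(c) = -sqrt(C1 + c^2)
 h(c) = sqrt(C1 + c^2)


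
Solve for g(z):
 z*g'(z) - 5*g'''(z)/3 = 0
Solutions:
 g(z) = C1 + Integral(C2*airyai(3^(1/3)*5^(2/3)*z/5) + C3*airybi(3^(1/3)*5^(2/3)*z/5), z)


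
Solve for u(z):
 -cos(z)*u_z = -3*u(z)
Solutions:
 u(z) = C1*(sin(z) + 1)^(3/2)/(sin(z) - 1)^(3/2)


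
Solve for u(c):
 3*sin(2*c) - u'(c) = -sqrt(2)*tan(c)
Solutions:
 u(c) = C1 - sqrt(2)*log(cos(c)) - 3*cos(2*c)/2


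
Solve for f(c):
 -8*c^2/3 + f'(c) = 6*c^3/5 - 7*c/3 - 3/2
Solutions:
 f(c) = C1 + 3*c^4/10 + 8*c^3/9 - 7*c^2/6 - 3*c/2


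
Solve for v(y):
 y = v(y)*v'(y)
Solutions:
 v(y) = -sqrt(C1 + y^2)
 v(y) = sqrt(C1 + y^2)


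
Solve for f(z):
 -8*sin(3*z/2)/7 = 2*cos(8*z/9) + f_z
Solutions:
 f(z) = C1 - 9*sin(8*z/9)/4 + 16*cos(3*z/2)/21


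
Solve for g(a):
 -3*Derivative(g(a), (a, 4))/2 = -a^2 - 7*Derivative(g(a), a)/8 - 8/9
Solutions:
 g(a) = C1 + C4*exp(126^(1/3)*a/6) - 8*a^3/21 - 64*a/63 + (C2*sin(14^(1/3)*3^(1/6)*a/4) + C3*cos(14^(1/3)*3^(1/6)*a/4))*exp(-126^(1/3)*a/12)


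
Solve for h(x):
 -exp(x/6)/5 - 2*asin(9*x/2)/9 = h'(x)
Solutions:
 h(x) = C1 - 2*x*asin(9*x/2)/9 - 2*sqrt(4 - 81*x^2)/81 - 6*exp(x/6)/5


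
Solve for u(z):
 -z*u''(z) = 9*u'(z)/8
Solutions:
 u(z) = C1 + C2/z^(1/8)


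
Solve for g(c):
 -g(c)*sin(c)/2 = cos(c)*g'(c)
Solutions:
 g(c) = C1*sqrt(cos(c))


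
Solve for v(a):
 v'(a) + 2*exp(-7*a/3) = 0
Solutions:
 v(a) = C1 + 6*exp(-7*a/3)/7


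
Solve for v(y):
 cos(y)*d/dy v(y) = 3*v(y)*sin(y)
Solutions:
 v(y) = C1/cos(y)^3


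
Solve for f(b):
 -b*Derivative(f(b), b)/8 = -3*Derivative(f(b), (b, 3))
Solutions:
 f(b) = C1 + Integral(C2*airyai(3^(2/3)*b/6) + C3*airybi(3^(2/3)*b/6), b)


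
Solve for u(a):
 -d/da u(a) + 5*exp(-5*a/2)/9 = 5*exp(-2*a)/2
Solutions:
 u(a) = C1 + 5*exp(-2*a)/4 - 2*exp(-5*a/2)/9


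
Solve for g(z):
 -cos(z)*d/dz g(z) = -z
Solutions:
 g(z) = C1 + Integral(z/cos(z), z)


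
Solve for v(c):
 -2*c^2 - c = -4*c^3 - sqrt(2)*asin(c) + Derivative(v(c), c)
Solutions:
 v(c) = C1 + c^4 - 2*c^3/3 - c^2/2 + sqrt(2)*(c*asin(c) + sqrt(1 - c^2))


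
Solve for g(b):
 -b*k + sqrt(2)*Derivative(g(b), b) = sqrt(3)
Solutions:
 g(b) = C1 + sqrt(2)*b^2*k/4 + sqrt(6)*b/2


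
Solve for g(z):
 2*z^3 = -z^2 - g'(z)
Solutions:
 g(z) = C1 - z^4/2 - z^3/3


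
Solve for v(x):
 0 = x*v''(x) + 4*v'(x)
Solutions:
 v(x) = C1 + C2/x^3


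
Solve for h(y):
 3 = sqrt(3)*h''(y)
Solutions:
 h(y) = C1 + C2*y + sqrt(3)*y^2/2


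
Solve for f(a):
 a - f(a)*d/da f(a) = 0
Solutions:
 f(a) = -sqrt(C1 + a^2)
 f(a) = sqrt(C1 + a^2)


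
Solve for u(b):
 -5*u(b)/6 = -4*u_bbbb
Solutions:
 u(b) = C1*exp(-270^(1/4)*b/6) + C2*exp(270^(1/4)*b/6) + C3*sin(270^(1/4)*b/6) + C4*cos(270^(1/4)*b/6)


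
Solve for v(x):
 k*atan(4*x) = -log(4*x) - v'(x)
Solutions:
 v(x) = C1 - k*(x*atan(4*x) - log(16*x^2 + 1)/8) - x*log(x) - 2*x*log(2) + x


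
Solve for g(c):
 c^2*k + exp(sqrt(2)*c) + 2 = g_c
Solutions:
 g(c) = C1 + c^3*k/3 + 2*c + sqrt(2)*exp(sqrt(2)*c)/2


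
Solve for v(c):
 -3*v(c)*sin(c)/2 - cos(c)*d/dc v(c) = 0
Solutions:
 v(c) = C1*cos(c)^(3/2)


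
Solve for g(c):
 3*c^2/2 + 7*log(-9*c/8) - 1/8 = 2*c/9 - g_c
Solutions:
 g(c) = C1 - c^3/2 + c^2/9 - 7*c*log(-c) + c*(-14*log(3) + 57/8 + 21*log(2))


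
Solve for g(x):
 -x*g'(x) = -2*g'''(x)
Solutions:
 g(x) = C1 + Integral(C2*airyai(2^(2/3)*x/2) + C3*airybi(2^(2/3)*x/2), x)


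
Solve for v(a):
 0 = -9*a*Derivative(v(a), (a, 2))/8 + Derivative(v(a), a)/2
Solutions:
 v(a) = C1 + C2*a^(13/9)


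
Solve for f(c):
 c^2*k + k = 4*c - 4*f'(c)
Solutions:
 f(c) = C1 - c^3*k/12 + c^2/2 - c*k/4


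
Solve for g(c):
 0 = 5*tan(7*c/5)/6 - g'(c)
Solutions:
 g(c) = C1 - 25*log(cos(7*c/5))/42


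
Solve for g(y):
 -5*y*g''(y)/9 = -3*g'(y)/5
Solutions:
 g(y) = C1 + C2*y^(52/25)


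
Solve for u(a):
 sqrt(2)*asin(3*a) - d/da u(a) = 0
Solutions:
 u(a) = C1 + sqrt(2)*(a*asin(3*a) + sqrt(1 - 9*a^2)/3)


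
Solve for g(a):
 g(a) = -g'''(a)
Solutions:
 g(a) = C3*exp(-a) + (C1*sin(sqrt(3)*a/2) + C2*cos(sqrt(3)*a/2))*exp(a/2)


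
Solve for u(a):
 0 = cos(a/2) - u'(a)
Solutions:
 u(a) = C1 + 2*sin(a/2)


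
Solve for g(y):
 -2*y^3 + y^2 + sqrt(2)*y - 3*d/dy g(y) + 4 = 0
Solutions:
 g(y) = C1 - y^4/6 + y^3/9 + sqrt(2)*y^2/6 + 4*y/3


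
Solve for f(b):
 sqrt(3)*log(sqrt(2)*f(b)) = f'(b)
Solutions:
 -2*sqrt(3)*Integral(1/(2*log(_y) + log(2)), (_y, f(b)))/3 = C1 - b


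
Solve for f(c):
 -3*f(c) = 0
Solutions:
 f(c) = 0


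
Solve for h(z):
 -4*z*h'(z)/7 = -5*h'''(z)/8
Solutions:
 h(z) = C1 + Integral(C2*airyai(2*70^(2/3)*z/35) + C3*airybi(2*70^(2/3)*z/35), z)
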